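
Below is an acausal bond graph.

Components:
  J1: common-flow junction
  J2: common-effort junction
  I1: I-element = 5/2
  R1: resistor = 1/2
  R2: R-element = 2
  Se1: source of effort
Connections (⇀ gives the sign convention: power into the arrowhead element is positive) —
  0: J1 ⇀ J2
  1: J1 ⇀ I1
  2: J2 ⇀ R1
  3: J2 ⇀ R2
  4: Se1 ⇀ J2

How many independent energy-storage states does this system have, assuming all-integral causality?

#4 →J2  (Se1 fixes effort; stroke away)
#0 →J1  (J2: bond 4 brought effort, rest push out)
#2 →R1  (J2: bond 4 brought effort, rest push out)
#3 →R2  (J2 effort already set via bond 4)
#1 →I1  (closing 1-jn rule on J1)

1  (I1 all integral)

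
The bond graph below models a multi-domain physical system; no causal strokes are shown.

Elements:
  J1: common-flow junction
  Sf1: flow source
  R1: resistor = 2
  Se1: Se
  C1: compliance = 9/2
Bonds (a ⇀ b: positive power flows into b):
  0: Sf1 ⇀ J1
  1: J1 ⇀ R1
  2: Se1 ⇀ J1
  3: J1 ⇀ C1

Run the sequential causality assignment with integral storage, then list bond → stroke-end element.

#0 →Sf1  (Sf1 (Sf) sets flow on bond)
#2 →J1  (Se1 fixes effort; stroke away)
#1 →J1  (common-f at J1 fixed by 0)
#3 →J1  (J1: bond 0 brought flow, rest push out)

#0 stroke at Sf1
#1 stroke at J1
#2 stroke at J1
#3 stroke at J1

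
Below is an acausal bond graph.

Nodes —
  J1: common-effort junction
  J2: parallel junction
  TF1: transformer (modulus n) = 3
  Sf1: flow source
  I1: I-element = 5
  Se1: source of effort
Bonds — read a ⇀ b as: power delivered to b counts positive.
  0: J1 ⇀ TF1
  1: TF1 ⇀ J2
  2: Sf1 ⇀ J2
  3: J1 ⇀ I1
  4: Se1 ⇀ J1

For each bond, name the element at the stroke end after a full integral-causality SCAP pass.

b2 →Sf1  (source Sf1 imposes f)
b4 →J1  (Se1 (Se) sets effort on bond)
b0 →TF1  (common-e at J1 fixed by 4)
b3 →I1  (0-jn J1 has e-setter on 4)
b1 →J2  (only one effort-in slot at J2)

β0 stroke→TF1
β1 stroke→J2
β2 stroke→Sf1
β3 stroke→I1
β4 stroke→J1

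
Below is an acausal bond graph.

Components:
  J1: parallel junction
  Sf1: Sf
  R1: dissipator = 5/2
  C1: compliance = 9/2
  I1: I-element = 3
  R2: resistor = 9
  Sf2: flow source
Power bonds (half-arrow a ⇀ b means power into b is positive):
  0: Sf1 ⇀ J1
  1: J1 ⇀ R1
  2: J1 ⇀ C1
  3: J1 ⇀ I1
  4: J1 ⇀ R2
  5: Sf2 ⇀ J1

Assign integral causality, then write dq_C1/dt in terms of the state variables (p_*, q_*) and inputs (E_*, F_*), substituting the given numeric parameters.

#0 →Sf1  (source Sf1 imposes f)
#5 →Sf2  (Sf2: flow source, stroke at near end)
#2 →J1  (prefer integral on C1)
#1 →R1  (J1: bond 2 brought effort, rest push out)
#3 →I1  (0-jn J1 has e-setter on 2)
#4 →R2  (common-e at J1 fixed by 2)

dq_C1/dt = F_Sf1 + F_Sf2 - p_I1/3 - 46*q_C1/405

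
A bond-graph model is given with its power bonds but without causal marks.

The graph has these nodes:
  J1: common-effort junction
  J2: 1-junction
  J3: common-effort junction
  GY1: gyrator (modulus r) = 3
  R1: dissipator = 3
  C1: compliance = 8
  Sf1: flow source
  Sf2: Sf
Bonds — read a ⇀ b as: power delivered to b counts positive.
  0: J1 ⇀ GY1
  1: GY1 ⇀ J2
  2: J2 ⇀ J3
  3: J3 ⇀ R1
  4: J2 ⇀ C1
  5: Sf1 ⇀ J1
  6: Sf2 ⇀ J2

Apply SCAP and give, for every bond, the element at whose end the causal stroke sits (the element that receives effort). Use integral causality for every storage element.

bond 5 →Sf1  (source Sf1 imposes f)
bond 6 →Sf2  (source Sf2 imposes f)
bond 0 →J1  (closing 0-jn rule on J1)
bond 1 →J2  (J2: bond 6 brought flow, rest push out)
bond 2 →J2  (1-jn J2 has f-setter on 6)
bond 4 →J2  (J2 flow already set via bond 6)
bond 3 →J3  (closing 0-jn rule on J3)

bond 0 |J1
bond 1 |J2
bond 2 |J2
bond 3 |J3
bond 4 |J2
bond 5 |Sf1
bond 6 |Sf2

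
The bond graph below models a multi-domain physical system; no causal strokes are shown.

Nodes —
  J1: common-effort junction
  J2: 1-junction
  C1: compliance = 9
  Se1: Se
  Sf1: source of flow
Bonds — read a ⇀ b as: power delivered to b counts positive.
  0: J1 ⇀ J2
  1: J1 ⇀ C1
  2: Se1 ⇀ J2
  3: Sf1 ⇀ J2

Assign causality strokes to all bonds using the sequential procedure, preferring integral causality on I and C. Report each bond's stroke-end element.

β0 |J2
β1 |J1
β2 |J2
β3 |Sf1

b2 stroke→J2  (source Se1 imposes e)
b3 stroke→Sf1  (Sf1 (Sf) sets flow on bond)
b0 stroke→J2  (J2: bond 3 brought flow, rest push out)
b1 stroke→J1  (J1: last free bond brings effort in)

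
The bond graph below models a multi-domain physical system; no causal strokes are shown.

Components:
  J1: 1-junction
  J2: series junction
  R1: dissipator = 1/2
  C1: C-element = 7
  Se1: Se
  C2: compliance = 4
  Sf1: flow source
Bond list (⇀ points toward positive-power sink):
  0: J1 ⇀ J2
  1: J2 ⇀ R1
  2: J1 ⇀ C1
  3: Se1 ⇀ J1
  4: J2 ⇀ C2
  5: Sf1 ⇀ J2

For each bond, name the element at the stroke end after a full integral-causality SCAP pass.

β0 stroke→J2
β1 stroke→J2
β2 stroke→J1
β3 stroke→J1
β4 stroke→J2
β5 stroke→Sf1

bond 3 stroke at J1  (source Se1 imposes e)
bond 5 stroke at Sf1  (Sf1 fixes flow; stroke at Sf1)
bond 0 stroke at J2  (common-f at J2 fixed by 5)
bond 1 stroke at J2  (J2: bond 5 brought flow, rest push out)
bond 4 stroke at J2  (common-f at J2 fixed by 5)
bond 2 stroke at J1  (J1 flow already set via bond 0)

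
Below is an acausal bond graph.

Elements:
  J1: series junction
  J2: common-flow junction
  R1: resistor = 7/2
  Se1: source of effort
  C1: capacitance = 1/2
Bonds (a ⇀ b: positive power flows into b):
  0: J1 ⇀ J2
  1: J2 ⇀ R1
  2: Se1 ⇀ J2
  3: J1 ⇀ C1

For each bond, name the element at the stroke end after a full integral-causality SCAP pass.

b2 stroke at J2  (source Se1 imposes e)
b3 stroke at J1  (C1: C, integral causality)
b0 stroke at J2  (closing 1-jn rule on J1)
b1 stroke at R1  (only one flow-in slot at J2)

bond 0 |J2
bond 1 |R1
bond 2 |J2
bond 3 |J1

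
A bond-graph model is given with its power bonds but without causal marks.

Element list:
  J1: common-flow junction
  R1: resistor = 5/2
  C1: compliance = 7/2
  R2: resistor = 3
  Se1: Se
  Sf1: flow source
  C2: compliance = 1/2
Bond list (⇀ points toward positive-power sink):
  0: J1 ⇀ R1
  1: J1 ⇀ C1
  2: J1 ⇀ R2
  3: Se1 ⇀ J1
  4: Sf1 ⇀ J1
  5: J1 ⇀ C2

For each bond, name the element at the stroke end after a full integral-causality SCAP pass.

#0 |J1
#1 |J1
#2 |J1
#3 |J1
#4 |Sf1
#5 |J1

b3 stroke→J1  (Se1: effort source, stroke at far end)
b4 stroke→Sf1  (source Sf1 imposes f)
b0 stroke→J1  (common-f at J1 fixed by 4)
b1 stroke→J1  (J1 flow already set via bond 4)
b2 stroke→J1  (common-f at J1 fixed by 4)
b5 stroke→J1  (J1: bond 4 brought flow, rest push out)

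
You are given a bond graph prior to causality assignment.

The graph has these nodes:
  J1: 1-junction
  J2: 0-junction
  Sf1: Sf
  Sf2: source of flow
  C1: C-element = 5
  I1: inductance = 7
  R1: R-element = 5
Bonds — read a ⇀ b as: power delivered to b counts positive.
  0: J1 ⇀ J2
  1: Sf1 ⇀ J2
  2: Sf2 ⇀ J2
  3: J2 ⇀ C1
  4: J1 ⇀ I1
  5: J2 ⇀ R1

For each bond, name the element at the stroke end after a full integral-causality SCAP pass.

#1 →Sf1  (Sf1 fixes flow; stroke at Sf1)
#2 →Sf2  (Sf2 fixes flow; stroke at Sf2)
#3 →J2  (C1: C, integral causality)
#0 →J1  (common-e at J2 fixed by 3)
#5 →R1  (common-e at J2 fixed by 3)
#4 →I1  (J1 needs exactly one f-in)

#0 |J1
#1 |Sf1
#2 |Sf2
#3 |J2
#4 |I1
#5 |R1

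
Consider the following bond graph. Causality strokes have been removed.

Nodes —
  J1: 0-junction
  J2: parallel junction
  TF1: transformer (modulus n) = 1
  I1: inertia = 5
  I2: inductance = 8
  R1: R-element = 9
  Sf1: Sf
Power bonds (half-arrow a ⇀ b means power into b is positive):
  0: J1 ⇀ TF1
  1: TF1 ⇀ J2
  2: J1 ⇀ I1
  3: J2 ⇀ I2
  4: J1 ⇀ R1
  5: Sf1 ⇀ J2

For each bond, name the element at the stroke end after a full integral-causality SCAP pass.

bond 5 |Sf1  (Sf1 (Sf) sets flow on bond)
bond 2 |I1  (I1: I, integral causality)
bond 3 |I2  (prefer integral on I2)
bond 1 |J2  (closing 0-jn rule on J2)
bond 0 |TF1  (TF1 one-in-one-out from 1)
bond 4 |J1  (J1: last free bond brings effort in)

#0 stroke→TF1
#1 stroke→J2
#2 stroke→I1
#3 stroke→I2
#4 stroke→J1
#5 stroke→Sf1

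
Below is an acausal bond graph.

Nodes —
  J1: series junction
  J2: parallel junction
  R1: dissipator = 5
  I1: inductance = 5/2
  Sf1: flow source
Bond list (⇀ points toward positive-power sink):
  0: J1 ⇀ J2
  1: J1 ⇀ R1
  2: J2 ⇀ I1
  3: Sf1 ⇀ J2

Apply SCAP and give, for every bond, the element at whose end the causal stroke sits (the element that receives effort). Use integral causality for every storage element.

#3 stroke at Sf1  (Sf1 fixes flow; stroke at Sf1)
#2 stroke at I1  (prefer integral on I1)
#0 stroke at J2  (J2 needs exactly one e-in)
#1 stroke at J1  (common-f at J1 fixed by 0)

#0 →J2
#1 →J1
#2 →I1
#3 →Sf1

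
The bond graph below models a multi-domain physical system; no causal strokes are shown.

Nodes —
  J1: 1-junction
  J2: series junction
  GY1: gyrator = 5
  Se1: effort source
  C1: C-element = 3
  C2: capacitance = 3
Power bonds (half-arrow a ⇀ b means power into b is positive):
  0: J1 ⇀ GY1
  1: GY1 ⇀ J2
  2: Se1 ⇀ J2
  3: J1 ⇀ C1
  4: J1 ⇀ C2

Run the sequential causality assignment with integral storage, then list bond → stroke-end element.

bond 2 |J2  (source Se1 imposes e)
bond 1 |GY1  (J2 needs exactly one f-in)
bond 0 |GY1  (GY GY1: same side as bond 1)
bond 3 |J1  (common-f at J1 fixed by 0)
bond 4 |J1  (J1 flow already set via bond 0)

b0 stroke at GY1
b1 stroke at GY1
b2 stroke at J2
b3 stroke at J1
b4 stroke at J1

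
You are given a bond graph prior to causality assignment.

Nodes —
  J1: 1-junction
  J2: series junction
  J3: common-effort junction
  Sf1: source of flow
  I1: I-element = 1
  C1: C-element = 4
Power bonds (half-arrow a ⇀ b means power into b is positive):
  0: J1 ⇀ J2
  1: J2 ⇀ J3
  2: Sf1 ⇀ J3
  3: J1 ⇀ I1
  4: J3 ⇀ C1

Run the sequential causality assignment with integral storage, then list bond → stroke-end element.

β2 stroke at Sf1  (Sf1 fixes flow; stroke at Sf1)
β3 stroke at I1  (prefer integral on I1)
β0 stroke at J1  (1-jn J1 has f-setter on 3)
β1 stroke at J2  (J2 flow already set via bond 0)
β4 stroke at J3  (J3 needs exactly one e-in)

β0 stroke→J1
β1 stroke→J2
β2 stroke→Sf1
β3 stroke→I1
β4 stroke→J3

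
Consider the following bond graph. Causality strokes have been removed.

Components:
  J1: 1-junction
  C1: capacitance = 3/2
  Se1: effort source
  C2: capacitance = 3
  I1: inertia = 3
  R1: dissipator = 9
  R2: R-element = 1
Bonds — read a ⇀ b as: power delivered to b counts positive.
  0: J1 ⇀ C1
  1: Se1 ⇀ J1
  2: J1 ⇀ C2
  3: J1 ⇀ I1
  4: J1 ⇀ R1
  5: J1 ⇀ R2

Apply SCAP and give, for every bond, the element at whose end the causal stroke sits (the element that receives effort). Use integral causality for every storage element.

#0 stroke at J1
#1 stroke at J1
#2 stroke at J1
#3 stroke at I1
#4 stroke at J1
#5 stroke at J1

#1 stroke at J1  (Se1 fixes effort; stroke away)
#0 stroke at J1  (prefer integral on C1)
#2 stroke at J1  (C2 outputs effort q/C2)
#3 stroke at I1  (I1: I, integral causality)
#4 stroke at J1  (common-f at J1 fixed by 3)
#5 stroke at J1  (J1 flow already set via bond 3)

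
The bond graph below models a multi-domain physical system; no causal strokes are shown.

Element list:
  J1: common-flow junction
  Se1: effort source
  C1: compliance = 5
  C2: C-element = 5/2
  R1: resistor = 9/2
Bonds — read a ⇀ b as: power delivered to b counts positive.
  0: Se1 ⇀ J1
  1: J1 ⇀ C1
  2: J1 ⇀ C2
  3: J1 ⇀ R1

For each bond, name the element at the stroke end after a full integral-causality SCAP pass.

#0 stroke→J1
#1 stroke→J1
#2 stroke→J1
#3 stroke→R1

β0 stroke at J1  (source Se1 imposes e)
β1 stroke at J1  (C1 outputs effort q/C1)
β2 stroke at J1  (C2: C, integral causality)
β3 stroke at R1  (only one flow-in slot at J1)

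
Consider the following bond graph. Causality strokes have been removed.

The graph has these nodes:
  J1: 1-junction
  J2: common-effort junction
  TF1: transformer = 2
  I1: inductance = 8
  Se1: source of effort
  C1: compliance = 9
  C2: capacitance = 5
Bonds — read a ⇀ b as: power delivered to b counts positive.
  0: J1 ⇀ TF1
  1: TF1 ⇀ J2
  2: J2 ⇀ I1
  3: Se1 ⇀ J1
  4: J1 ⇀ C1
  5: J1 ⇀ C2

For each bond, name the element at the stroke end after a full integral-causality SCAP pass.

#3 stroke at J1  (Se1 fixes effort; stroke away)
#2 stroke at I1  (prefer integral on I1)
#1 stroke at J2  (only one effort-in slot at J2)
#0 stroke at TF1  (through TF1, causality passes straight; one stroke at TF1)
#4 stroke at J1  (common-f at J1 fixed by 0)
#5 stroke at J1  (J1 flow already set via bond 0)

b0 |TF1
b1 |J2
b2 |I1
b3 |J1
b4 |J1
b5 |J1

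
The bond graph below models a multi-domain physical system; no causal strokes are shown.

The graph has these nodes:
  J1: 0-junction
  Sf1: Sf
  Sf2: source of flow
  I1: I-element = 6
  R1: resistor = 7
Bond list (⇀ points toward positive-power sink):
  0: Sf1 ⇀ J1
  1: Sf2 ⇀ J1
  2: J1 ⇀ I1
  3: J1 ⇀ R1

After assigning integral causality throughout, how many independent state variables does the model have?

1  (I1 all integral)

bond 0 stroke at Sf1  (Sf1: flow source, stroke at near end)
bond 1 stroke at Sf2  (Sf2: flow source, stroke at near end)
bond 2 stroke at I1  (I1 outputs flow p/I1)
bond 3 stroke at J1  (J1: last free bond brings effort in)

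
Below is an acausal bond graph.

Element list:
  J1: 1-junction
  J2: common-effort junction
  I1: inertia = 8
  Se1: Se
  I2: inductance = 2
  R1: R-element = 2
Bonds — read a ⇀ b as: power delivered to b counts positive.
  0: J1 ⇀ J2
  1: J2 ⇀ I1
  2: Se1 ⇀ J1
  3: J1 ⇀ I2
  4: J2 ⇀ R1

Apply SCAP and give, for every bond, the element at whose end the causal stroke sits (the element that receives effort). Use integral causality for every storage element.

β0 |J1
β1 |I1
β2 |J1
β3 |I2
β4 |J2

bond 2 stroke at J1  (source Se1 imposes e)
bond 1 stroke at I1  (I1: I, integral causality)
bond 3 stroke at I2  (I2 outputs flow p/I2)
bond 0 stroke at J1  (J1 flow already set via bond 3)
bond 4 stroke at J2  (closing 0-jn rule on J2)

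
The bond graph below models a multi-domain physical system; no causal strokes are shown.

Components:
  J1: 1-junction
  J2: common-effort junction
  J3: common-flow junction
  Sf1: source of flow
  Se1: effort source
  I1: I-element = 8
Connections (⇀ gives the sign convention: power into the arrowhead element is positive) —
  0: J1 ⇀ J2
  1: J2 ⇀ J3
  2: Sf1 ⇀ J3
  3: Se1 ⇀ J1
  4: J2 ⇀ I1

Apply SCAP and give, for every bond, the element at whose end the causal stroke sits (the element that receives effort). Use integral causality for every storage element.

#0 →J2
#1 →J3
#2 →Sf1
#3 →J1
#4 →I1

bond 2 stroke→Sf1  (Sf1 (Sf) sets flow on bond)
bond 3 stroke→J1  (source Se1 imposes e)
bond 0 stroke→J2  (J1: last free bond brings flow in)
bond 1 stroke→J3  (common-e at J2 fixed by 0)
bond 4 stroke→I1  (common-e at J2 fixed by 0)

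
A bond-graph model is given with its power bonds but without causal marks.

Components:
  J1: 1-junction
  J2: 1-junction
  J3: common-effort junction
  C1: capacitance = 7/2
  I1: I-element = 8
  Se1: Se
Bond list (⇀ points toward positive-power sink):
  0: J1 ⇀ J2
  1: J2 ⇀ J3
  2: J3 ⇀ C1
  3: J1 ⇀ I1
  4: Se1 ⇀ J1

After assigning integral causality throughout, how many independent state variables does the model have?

2  (C1, I1 all integral)

#4 stroke at J1  (Se1 fixes effort; stroke away)
#2 stroke at J3  (prefer integral on C1)
#1 stroke at J2  (0-jn J3 has e-setter on 2)
#0 stroke at J1  (J2 needs exactly one f-in)
#3 stroke at I1  (only one flow-in slot at J1)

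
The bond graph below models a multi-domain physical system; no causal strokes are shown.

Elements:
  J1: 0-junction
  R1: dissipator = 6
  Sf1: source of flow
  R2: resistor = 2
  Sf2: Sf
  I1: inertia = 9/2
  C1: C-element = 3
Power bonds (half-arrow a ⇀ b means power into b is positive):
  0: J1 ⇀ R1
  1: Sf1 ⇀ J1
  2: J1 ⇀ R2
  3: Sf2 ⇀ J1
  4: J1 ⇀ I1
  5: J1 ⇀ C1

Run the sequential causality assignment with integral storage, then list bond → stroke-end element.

bond 0 |R1
bond 1 |Sf1
bond 2 |R2
bond 3 |Sf2
bond 4 |I1
bond 5 |J1

bond 1 stroke→Sf1  (Sf1 fixes flow; stroke at Sf1)
bond 3 stroke→Sf2  (Sf2 fixes flow; stroke at Sf2)
bond 4 stroke→I1  (I1 integral (f out))
bond 5 stroke→J1  (C1 integral (e out))
bond 0 stroke→R1  (common-e at J1 fixed by 5)
bond 2 stroke→R2  (0-jn J1 has e-setter on 5)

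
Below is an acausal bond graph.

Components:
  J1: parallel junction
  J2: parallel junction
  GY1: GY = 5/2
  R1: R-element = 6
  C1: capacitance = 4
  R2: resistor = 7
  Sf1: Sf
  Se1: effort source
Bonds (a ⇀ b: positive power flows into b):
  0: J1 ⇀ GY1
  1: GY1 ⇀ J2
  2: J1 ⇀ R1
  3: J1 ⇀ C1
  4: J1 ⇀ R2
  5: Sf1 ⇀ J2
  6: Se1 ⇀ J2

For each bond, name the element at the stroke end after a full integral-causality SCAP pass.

b5 |Sf1  (Sf1: flow source, stroke at near end)
b6 |J2  (Se1 fixes effort; stroke away)
b1 |GY1  (0-jn J2 has e-setter on 6)
b0 |GY1  (GY1 both-in/both-out from 1)
b3 |J1  (C1 outputs effort q/C1)
b2 |R1  (J1 effort already set via bond 3)
b4 |R2  (0-jn J1 has e-setter on 3)

β0 stroke at GY1
β1 stroke at GY1
β2 stroke at R1
β3 stroke at J1
β4 stroke at R2
β5 stroke at Sf1
β6 stroke at J2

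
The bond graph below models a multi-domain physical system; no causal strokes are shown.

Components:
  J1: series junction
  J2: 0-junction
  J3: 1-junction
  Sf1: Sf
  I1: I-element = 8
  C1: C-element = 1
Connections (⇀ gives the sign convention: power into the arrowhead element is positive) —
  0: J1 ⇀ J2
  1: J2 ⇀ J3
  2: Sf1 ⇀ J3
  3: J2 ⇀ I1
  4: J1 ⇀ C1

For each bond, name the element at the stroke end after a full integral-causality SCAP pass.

bond 0 |J2
bond 1 |J3
bond 2 |Sf1
bond 3 |I1
bond 4 |J1

b2 |Sf1  (Sf1: flow source, stroke at near end)
b1 |J3  (common-f at J3 fixed by 2)
b3 |I1  (I1: I, integral causality)
b0 |J2  (J2: last free bond brings effort in)
b4 |J1  (J1 flow already set via bond 0)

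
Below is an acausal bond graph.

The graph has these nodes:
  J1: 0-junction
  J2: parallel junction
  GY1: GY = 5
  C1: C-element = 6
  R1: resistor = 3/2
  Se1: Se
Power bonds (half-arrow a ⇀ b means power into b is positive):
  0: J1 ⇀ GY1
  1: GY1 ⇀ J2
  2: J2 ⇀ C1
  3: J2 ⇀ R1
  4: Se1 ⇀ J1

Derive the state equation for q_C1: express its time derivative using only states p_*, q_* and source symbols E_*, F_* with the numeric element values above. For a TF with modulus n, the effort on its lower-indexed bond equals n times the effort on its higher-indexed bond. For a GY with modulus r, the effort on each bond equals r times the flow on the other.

dq_C1/dt = E_Se1/5 - q_C1/9

#4 stroke→J1  (source Se1 imposes e)
#0 stroke→GY1  (0-jn J1 has e-setter on 4)
#1 stroke→GY1  (GY GY1: same side as bond 0)
#2 stroke→J2  (C1: C, integral causality)
#3 stroke→R1  (common-e at J2 fixed by 2)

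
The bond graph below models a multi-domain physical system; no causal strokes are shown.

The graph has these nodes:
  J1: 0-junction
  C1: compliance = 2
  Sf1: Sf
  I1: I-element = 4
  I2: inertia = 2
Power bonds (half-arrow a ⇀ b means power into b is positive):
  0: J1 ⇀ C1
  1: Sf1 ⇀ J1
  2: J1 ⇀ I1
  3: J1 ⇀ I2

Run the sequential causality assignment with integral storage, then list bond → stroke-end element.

β0 stroke at J1
β1 stroke at Sf1
β2 stroke at I1
β3 stroke at I2

β1 |Sf1  (Sf1: flow source, stroke at near end)
β0 |J1  (prefer integral on C1)
β2 |I1  (0-jn J1 has e-setter on 0)
β3 |I2  (0-jn J1 has e-setter on 0)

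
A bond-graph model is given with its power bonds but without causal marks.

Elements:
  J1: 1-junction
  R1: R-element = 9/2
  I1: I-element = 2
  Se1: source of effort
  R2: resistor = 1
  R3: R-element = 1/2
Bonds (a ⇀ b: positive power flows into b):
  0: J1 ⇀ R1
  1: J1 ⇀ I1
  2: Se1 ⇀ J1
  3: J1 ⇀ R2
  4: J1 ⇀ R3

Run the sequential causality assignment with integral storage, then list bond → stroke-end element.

#2 →J1  (Se1 fixes effort; stroke away)
#1 →I1  (prefer integral on I1)
#0 →J1  (J1: bond 1 brought flow, rest push out)
#3 →J1  (J1: bond 1 brought flow, rest push out)
#4 →J1  (J1 flow already set via bond 1)

b0 →J1
b1 →I1
b2 →J1
b3 →J1
b4 →J1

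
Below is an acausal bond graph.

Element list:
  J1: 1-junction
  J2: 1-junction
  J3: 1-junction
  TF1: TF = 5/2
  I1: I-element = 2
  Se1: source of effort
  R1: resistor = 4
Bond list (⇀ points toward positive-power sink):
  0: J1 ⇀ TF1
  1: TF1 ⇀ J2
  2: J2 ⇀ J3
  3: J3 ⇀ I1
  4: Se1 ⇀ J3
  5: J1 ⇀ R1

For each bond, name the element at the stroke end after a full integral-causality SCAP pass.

β4 stroke at J3  (Se1: effort source, stroke at far end)
β3 stroke at I1  (I1 outputs flow p/I1)
β2 stroke at J3  (common-f at J3 fixed by 3)
β1 stroke at J2  (J2: bond 2 brought flow, rest push out)
β0 stroke at TF1  (through TF1, causality passes straight; one stroke at TF1)
β5 stroke at J1  (J1: bond 0 brought flow, rest push out)

bond 0 →TF1
bond 1 →J2
bond 2 →J3
bond 3 →I1
bond 4 →J3
bond 5 →J1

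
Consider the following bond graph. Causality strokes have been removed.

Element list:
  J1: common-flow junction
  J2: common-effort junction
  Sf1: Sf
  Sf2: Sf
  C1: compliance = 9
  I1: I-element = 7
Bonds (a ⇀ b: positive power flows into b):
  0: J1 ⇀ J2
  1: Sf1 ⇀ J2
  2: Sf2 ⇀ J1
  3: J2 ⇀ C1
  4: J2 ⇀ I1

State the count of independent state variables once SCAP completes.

β1 stroke→Sf1  (Sf1 (Sf) sets flow on bond)
β2 stroke→Sf2  (Sf2: flow source, stroke at near end)
β0 stroke→J1  (J1: bond 2 brought flow, rest push out)
β3 stroke→J2  (C1 integral (e out))
β4 stroke→I1  (J2: bond 3 brought effort, rest push out)

2  (C1, I1 all integral)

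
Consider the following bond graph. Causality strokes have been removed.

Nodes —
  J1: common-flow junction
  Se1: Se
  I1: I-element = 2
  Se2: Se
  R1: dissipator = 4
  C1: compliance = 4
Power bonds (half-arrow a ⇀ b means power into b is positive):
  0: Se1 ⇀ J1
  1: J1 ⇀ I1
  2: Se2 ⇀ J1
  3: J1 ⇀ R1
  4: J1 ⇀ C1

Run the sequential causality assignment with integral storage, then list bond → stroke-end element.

#0 stroke→J1
#1 stroke→I1
#2 stroke→J1
#3 stroke→J1
#4 stroke→J1

b0 →J1  (Se1 (Se) sets effort on bond)
b2 →J1  (source Se2 imposes e)
b1 →I1  (I1: I, integral causality)
b3 →J1  (J1 flow already set via bond 1)
b4 →J1  (J1 flow already set via bond 1)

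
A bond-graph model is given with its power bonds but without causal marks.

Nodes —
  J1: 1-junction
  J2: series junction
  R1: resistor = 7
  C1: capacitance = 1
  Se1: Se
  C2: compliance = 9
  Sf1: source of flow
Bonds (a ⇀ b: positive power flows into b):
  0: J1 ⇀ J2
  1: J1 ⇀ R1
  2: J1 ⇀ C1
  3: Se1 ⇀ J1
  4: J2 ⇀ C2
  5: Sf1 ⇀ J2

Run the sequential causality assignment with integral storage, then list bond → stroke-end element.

β0 →J2
β1 →J1
β2 →J1
β3 →J1
β4 →J2
β5 →Sf1

β3 stroke→J1  (Se1 fixes effort; stroke away)
β5 stroke→Sf1  (Sf1 (Sf) sets flow on bond)
β0 stroke→J2  (common-f at J2 fixed by 5)
β4 stroke→J2  (J2: bond 5 brought flow, rest push out)
β1 stroke→J1  (J1: bond 0 brought flow, rest push out)
β2 stroke→J1  (1-jn J1 has f-setter on 0)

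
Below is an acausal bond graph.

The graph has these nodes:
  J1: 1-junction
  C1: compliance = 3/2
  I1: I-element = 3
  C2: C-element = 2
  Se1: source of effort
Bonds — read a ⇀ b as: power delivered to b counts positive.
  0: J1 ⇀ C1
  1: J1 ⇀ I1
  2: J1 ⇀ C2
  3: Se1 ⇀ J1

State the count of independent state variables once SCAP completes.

3  (C1, C2, I1 all integral)

bond 3 →J1  (Se1: effort source, stroke at far end)
bond 0 →J1  (C1: C, integral causality)
bond 1 →I1  (I1: I, integral causality)
bond 2 →J1  (1-jn J1 has f-setter on 1)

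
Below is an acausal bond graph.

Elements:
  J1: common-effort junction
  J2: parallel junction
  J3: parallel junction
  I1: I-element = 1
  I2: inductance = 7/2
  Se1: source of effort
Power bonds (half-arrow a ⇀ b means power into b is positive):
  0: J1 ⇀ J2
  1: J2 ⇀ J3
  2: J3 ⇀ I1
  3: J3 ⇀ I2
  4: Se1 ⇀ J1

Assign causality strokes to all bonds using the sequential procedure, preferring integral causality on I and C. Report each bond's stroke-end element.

b4 stroke→J1  (Se1 (Se) sets effort on bond)
b0 stroke→J2  (J1 effort already set via bond 4)
b1 stroke→J3  (J2 effort already set via bond 0)
b2 stroke→I1  (common-e at J3 fixed by 1)
b3 stroke→I2  (J3 effort already set via bond 1)

b0 stroke at J2
b1 stroke at J3
b2 stroke at I1
b3 stroke at I2
b4 stroke at J1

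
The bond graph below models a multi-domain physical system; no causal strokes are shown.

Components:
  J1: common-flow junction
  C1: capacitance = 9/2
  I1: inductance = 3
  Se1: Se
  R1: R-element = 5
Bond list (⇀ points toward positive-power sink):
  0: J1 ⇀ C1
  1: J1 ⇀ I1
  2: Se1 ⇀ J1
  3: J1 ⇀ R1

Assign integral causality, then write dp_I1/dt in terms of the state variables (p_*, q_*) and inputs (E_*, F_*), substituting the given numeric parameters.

bond 2 →J1  (Se1 fixes effort; stroke away)
bond 0 →J1  (prefer integral on C1)
bond 1 →I1  (I1: I, integral causality)
bond 3 →J1  (1-jn J1 has f-setter on 1)

dp_I1/dt = E_Se1 - 5*p_I1/3 - 2*q_C1/9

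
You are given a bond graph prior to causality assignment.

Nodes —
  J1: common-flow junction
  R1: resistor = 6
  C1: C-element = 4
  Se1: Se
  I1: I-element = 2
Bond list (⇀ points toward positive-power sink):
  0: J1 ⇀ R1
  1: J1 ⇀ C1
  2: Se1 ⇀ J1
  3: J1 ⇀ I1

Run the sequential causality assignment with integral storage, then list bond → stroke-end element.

#2 stroke at J1  (Se1 (Se) sets effort on bond)
#1 stroke at J1  (C1: C, integral causality)
#3 stroke at I1  (I1 integral (f out))
#0 stroke at J1  (common-f at J1 fixed by 3)

bond 0 |J1
bond 1 |J1
bond 2 |J1
bond 3 |I1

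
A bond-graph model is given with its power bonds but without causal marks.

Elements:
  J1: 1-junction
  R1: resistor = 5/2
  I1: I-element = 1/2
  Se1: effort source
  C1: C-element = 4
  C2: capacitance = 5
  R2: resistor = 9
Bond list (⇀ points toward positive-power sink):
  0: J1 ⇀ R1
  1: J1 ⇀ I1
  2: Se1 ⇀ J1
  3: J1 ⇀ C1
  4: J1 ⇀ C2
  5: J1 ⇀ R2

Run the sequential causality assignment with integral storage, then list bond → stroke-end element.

b0 |J1
b1 |I1
b2 |J1
b3 |J1
b4 |J1
b5 |J1

#2 →J1  (Se1 (Se) sets effort on bond)
#1 →I1  (prefer integral on I1)
#0 →J1  (J1 flow already set via bond 1)
#3 →J1  (1-jn J1 has f-setter on 1)
#4 →J1  (J1: bond 1 brought flow, rest push out)
#5 →J1  (J1 flow already set via bond 1)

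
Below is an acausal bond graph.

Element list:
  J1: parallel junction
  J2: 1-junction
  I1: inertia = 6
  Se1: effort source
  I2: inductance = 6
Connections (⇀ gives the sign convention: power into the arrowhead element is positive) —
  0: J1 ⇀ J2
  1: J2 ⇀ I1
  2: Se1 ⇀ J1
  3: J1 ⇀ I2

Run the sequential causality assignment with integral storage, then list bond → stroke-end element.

bond 0 |J2
bond 1 |I1
bond 2 |J1
bond 3 |I2

#2 stroke at J1  (source Se1 imposes e)
#0 stroke at J2  (common-e at J1 fixed by 2)
#3 stroke at I2  (0-jn J1 has e-setter on 2)
#1 stroke at I1  (J2 needs exactly one f-in)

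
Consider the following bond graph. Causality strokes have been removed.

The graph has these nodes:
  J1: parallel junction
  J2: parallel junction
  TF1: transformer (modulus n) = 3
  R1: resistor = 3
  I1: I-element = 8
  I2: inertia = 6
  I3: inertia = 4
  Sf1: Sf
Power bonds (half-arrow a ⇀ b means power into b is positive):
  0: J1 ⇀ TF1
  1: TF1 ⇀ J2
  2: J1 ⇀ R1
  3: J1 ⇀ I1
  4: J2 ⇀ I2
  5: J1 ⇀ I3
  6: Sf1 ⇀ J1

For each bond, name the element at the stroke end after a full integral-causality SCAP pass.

β6 stroke→Sf1  (source Sf1 imposes f)
β3 stroke→I1  (I1 integral (f out))
β4 stroke→I2  (I2 integral (f out))
β1 stroke→J2  (J2: last free bond brings effort in)
β0 stroke→TF1  (TF TF1: opposite of bond 1)
β5 stroke→I3  (prefer integral on I3)
β2 stroke→J1  (closing 0-jn rule on J1)

bond 0 stroke at TF1
bond 1 stroke at J2
bond 2 stroke at J1
bond 3 stroke at I1
bond 4 stroke at I2
bond 5 stroke at I3
bond 6 stroke at Sf1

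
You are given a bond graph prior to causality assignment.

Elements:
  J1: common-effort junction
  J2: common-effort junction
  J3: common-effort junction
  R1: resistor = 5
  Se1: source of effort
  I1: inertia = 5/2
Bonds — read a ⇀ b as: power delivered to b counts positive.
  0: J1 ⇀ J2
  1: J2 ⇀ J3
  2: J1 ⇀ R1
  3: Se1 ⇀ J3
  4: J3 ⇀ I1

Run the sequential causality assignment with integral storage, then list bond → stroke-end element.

b0 →J1
b1 →J2
b2 →R1
b3 →J3
b4 →I1

bond 3 |J3  (Se1 fixes effort; stroke away)
bond 1 |J2  (J3 effort already set via bond 3)
bond 4 |I1  (J3: bond 3 brought effort, rest push out)
bond 0 |J1  (0-jn J2 has e-setter on 1)
bond 2 |R1  (common-e at J1 fixed by 0)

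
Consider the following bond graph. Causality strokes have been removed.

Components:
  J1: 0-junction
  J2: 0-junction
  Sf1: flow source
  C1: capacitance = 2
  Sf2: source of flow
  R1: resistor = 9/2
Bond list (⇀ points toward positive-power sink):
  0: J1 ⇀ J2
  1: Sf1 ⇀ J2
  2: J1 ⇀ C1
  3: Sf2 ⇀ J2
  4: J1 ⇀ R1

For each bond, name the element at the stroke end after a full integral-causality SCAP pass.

bond 1 stroke at Sf1  (Sf1 fixes flow; stroke at Sf1)
bond 3 stroke at Sf2  (source Sf2 imposes f)
bond 0 stroke at J2  (J2 needs exactly one e-in)
bond 2 stroke at J1  (prefer integral on C1)
bond 4 stroke at R1  (J1: bond 2 brought effort, rest push out)

b0 |J2
b1 |Sf1
b2 |J1
b3 |Sf2
b4 |R1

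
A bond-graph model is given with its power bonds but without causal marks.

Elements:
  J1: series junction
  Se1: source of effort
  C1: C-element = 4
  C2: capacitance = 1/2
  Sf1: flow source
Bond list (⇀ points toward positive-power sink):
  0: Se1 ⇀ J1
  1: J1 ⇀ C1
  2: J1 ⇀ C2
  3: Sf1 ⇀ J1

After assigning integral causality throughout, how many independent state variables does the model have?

2  (C1, C2 all integral)

β0 stroke at J1  (Se1 fixes effort; stroke away)
β3 stroke at Sf1  (Sf1 (Sf) sets flow on bond)
β1 stroke at J1  (J1 flow already set via bond 3)
β2 stroke at J1  (1-jn J1 has f-setter on 3)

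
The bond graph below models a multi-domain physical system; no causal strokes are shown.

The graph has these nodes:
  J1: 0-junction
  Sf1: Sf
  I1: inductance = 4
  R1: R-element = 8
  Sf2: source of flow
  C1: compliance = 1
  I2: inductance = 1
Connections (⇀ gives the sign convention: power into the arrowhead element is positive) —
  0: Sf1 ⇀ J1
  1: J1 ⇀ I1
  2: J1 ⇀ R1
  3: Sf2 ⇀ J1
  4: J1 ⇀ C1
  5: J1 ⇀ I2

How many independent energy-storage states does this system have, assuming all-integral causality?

b0 |Sf1  (source Sf1 imposes f)
b3 |Sf2  (Sf2: flow source, stroke at near end)
b1 |I1  (prefer integral on I1)
b4 |J1  (prefer integral on C1)
b2 |R1  (J1: bond 4 brought effort, rest push out)
b5 |I2  (0-jn J1 has e-setter on 4)

3  (C1, I1, I2 all integral)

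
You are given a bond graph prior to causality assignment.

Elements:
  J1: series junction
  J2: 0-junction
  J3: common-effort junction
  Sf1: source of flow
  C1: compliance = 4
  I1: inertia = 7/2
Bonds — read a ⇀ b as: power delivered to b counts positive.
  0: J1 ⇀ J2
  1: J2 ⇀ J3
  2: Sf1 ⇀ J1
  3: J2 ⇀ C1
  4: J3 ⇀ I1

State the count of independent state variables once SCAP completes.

bond 2 →Sf1  (Sf1: flow source, stroke at near end)
bond 0 →J1  (J1 flow already set via bond 2)
bond 3 →J2  (C1 integral (e out))
bond 1 →J3  (J2 effort already set via bond 3)
bond 4 →I1  (J3: bond 1 brought effort, rest push out)

2  (C1, I1 all integral)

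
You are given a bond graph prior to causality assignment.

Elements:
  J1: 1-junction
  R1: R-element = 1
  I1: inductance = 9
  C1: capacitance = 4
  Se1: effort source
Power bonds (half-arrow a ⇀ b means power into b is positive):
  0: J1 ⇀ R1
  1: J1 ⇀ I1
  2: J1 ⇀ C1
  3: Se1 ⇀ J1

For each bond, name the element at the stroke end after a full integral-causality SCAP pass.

β3 |J1  (Se1 (Se) sets effort on bond)
β1 |I1  (I1: I, integral causality)
β0 |J1  (common-f at J1 fixed by 1)
β2 |J1  (J1: bond 1 brought flow, rest push out)

b0 →J1
b1 →I1
b2 →J1
b3 →J1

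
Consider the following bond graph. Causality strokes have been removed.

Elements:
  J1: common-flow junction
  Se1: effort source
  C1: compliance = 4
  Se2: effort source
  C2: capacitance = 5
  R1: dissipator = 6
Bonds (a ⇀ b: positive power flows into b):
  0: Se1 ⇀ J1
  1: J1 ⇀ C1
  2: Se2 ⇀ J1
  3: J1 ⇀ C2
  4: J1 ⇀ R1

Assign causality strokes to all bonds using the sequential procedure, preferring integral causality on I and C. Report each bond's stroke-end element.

b0 |J1  (Se1 (Se) sets effort on bond)
b2 |J1  (source Se2 imposes e)
b1 |J1  (C1 outputs effort q/C1)
b3 |J1  (C2 outputs effort q/C2)
b4 |R1  (closing 1-jn rule on J1)

b0 →J1
b1 →J1
b2 →J1
b3 →J1
b4 →R1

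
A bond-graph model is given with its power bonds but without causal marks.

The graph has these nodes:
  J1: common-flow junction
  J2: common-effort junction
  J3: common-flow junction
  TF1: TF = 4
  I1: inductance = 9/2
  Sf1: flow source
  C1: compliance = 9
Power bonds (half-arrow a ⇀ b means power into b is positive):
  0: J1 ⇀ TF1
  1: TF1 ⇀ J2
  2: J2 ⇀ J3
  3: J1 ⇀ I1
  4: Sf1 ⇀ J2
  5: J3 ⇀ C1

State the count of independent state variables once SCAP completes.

2  (C1, I1 all integral)

#4 |Sf1  (Sf1 (Sf) sets flow on bond)
#3 |I1  (I1: I, integral causality)
#0 |J1  (1-jn J1 has f-setter on 3)
#1 |TF1  (TF TF1: opposite of bond 0)
#2 |J2  (J2 needs exactly one e-in)
#5 |J3  (1-jn J3 has f-setter on 2)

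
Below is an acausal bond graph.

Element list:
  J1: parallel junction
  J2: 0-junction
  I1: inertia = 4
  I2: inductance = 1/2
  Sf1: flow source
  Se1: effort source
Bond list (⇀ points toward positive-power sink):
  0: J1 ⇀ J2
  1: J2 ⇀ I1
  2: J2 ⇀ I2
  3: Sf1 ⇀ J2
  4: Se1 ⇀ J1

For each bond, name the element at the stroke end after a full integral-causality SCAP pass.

bond 3 stroke at Sf1  (source Sf1 imposes f)
bond 4 stroke at J1  (Se1: effort source, stroke at far end)
bond 0 stroke at J2  (J1: bond 4 brought effort, rest push out)
bond 1 stroke at I1  (0-jn J2 has e-setter on 0)
bond 2 stroke at I2  (J2 effort already set via bond 0)

β0 →J2
β1 →I1
β2 →I2
β3 →Sf1
β4 →J1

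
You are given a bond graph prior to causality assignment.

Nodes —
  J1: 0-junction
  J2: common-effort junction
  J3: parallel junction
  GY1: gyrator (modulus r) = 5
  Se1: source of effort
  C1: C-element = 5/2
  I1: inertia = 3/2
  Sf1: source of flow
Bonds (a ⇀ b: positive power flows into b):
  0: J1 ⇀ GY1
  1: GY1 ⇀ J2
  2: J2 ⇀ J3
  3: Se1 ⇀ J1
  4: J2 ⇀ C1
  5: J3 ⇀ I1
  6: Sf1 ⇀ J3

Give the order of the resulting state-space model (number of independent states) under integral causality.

2  (C1, I1 all integral)

β3 |J1  (source Se1 imposes e)
β6 |Sf1  (source Sf1 imposes f)
β0 |GY1  (J1 effort already set via bond 3)
β1 |GY1  (GY1 both-in/both-out from 0)
β4 |J2  (C1 integral (e out))
β2 |J3  (J2: bond 4 brought effort, rest push out)
β5 |I1  (J3 effort already set via bond 2)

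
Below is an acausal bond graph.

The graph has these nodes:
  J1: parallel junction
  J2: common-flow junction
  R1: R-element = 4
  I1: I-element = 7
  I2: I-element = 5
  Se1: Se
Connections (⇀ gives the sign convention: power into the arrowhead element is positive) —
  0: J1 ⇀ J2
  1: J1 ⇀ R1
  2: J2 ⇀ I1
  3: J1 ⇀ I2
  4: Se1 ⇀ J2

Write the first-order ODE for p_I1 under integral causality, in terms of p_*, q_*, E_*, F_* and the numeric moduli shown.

#4 stroke→J2  (Se1 (Se) sets effort on bond)
#2 stroke→I1  (I1 outputs flow p/I1)
#0 stroke→J2  (J2 flow already set via bond 2)
#3 stroke→I2  (I2 integral (f out))
#1 stroke→J1  (J1 needs exactly one e-in)

dp_I1/dt = E_Se1 - 4*p_I1/7 - 4*p_I2/5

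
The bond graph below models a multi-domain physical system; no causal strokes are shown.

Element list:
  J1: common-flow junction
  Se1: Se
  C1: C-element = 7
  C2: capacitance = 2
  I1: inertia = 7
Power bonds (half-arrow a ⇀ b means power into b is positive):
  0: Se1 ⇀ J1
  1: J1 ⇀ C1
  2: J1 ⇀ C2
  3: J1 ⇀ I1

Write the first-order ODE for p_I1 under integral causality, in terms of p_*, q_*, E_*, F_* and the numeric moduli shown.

#0 stroke at J1  (Se1 (Se) sets effort on bond)
#1 stroke at J1  (prefer integral on C1)
#2 stroke at J1  (C2: C, integral causality)
#3 stroke at I1  (closing 1-jn rule on J1)

dp_I1/dt = E_Se1 - q_C1/7 - q_C2/2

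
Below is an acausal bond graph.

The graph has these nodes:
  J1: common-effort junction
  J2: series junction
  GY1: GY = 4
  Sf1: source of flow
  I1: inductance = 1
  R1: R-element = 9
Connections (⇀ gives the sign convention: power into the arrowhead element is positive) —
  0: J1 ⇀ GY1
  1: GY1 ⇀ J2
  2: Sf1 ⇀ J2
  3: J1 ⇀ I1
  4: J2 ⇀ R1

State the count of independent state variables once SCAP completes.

1  (I1 all integral)

bond 2 stroke at Sf1  (Sf1 fixes flow; stroke at Sf1)
bond 1 stroke at J2  (J2 flow already set via bond 2)
bond 4 stroke at J2  (J2 flow already set via bond 2)
bond 0 stroke at J1  (through GY1, causality inverts; strokes same side of GY1)
bond 3 stroke at I1  (common-e at J1 fixed by 0)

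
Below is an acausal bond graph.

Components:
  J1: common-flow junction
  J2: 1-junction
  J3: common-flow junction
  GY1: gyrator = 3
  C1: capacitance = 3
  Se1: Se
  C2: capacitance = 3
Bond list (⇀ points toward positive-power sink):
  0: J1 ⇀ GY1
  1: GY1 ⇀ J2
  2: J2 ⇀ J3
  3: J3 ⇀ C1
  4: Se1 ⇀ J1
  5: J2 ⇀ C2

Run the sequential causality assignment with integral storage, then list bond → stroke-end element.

b4 stroke→J1  (Se1 (Se) sets effort on bond)
b0 stroke→GY1  (closing 1-jn rule on J1)
b1 stroke→GY1  (through GY1, causality inverts; strokes same side of GY1)
b2 stroke→J2  (1-jn J2 has f-setter on 1)
b5 stroke→J2  (common-f at J2 fixed by 1)
b3 stroke→J3  (J3: bond 2 brought flow, rest push out)

b0 stroke→GY1
b1 stroke→GY1
b2 stroke→J2
b3 stroke→J3
b4 stroke→J1
b5 stroke→J2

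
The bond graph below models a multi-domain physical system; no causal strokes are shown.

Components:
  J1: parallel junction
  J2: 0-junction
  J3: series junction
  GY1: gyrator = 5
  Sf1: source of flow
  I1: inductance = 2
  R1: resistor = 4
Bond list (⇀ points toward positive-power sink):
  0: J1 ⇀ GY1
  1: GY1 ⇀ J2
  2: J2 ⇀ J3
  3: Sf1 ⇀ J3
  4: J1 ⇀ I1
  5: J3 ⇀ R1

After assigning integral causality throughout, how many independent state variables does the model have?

bond 3 |Sf1  (Sf1 fixes flow; stroke at Sf1)
bond 2 |J3  (J3 flow already set via bond 3)
bond 5 |J3  (J3 flow already set via bond 3)
bond 1 |J2  (closing 0-jn rule on J2)
bond 0 |J1  (GY GY1: same side as bond 1)
bond 4 |I1  (0-jn J1 has e-setter on 0)

1  (I1 all integral)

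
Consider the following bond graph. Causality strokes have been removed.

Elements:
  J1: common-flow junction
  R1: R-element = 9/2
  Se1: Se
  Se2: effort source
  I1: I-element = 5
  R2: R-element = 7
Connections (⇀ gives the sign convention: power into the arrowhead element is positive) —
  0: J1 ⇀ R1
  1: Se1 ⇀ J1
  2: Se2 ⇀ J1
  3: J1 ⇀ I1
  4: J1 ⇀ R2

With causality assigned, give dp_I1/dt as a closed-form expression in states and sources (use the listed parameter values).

β1 →J1  (Se1 fixes effort; stroke away)
β2 →J1  (source Se2 imposes e)
β3 →I1  (I1: I, integral causality)
β0 →J1  (1-jn J1 has f-setter on 3)
β4 →J1  (J1 flow already set via bond 3)

dp_I1/dt = E_Se1 + E_Se2 - 23*p_I1/10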